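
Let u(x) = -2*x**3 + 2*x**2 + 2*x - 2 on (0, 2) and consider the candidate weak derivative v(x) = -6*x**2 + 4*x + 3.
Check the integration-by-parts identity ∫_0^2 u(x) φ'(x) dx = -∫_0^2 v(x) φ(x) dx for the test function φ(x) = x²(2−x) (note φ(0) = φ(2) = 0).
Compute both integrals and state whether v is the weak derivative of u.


LHS = 56/15, RHS = 12/5. No, v is not the weak derivative of u.

u(x) = -2*x**3 + 2*x**2 + 2*x - 2, classical derivative u'(x) = -6*x**2 + 4*x + 2.
φ(x) = x²(2−x), so φ'(x) = x*(4 - 3*x).
Note φ(0) = φ(2) = 0, so the boundary term u·φ vanishes.
LHS = ∫_0^2 u(x) φ'(x) dx = ∫_0^2 (6*x^5 - 14*x^4 + 2*x^3 + 14*x^2 - 8*x) dx. Term by term:
  ∫_0^2 6*x^5 dx = 64;  ∫_0^2 -14*x^4 dx = -448/5;  ∫_0^2 2*x^3 dx = 8;
  ∫_0^2 14*x^2 dx = 112/3;  ∫_0^2 -8*x dx = -16.
Sum: 64 − 448/5 + 8 + 112/3 − 16 = 56/15.
So LHS = 56/15.
∫_0^2 v(x) φ(x) dx = ∫_0^2 (6*x^5 - 16*x^4 + 5*x^3 + 6*x^2) dx. Term by term:
  ∫_0^2 6*x^5 dx = 64;  ∫_0^2 -16*x^4 dx = -512/5;  ∫_0^2 5*x^3 dx = 20;
  ∫_0^2 6*x^2 dx = 16.
Sum: 64 − 512/5 + 20 + 16 = -12/5.
So RHS = -∫_0^2 v(x) φ(x) dx = 12/5.
LHS − RHS = 4/3 ≠ 0, so the identity fails.
(For a valid weak derivative the identity must hold for EVERY test function, in particular this one. The failure shows v is NOT the weak derivative of u.)
Correct weak derivative would be u'(x) = -6*x**2 + 4*x + 2.


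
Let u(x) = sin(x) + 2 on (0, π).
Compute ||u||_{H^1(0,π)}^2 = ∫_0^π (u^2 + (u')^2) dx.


||u||_{H^1(0,π)}^2 = 8 + 5*π

u'(x) = cos(x).
Expand u² and (u')² and integrate term by term on (0, π), using: for integers n ≥ 1, ∫_0^π sin²(nx) dx = ∫_0^π cos²(nx) dx = π/2; for n ≠ n', ∫_0^π sin(nx)sin(n'x) dx = ∫_0^π cos(nx)cos(n'x) dx = 0; and by product-to-sum, ∫_0^π sin(nx)cos(n'x) dx = ½∫_0^π [sin((n+n')x) + sin((n−n')x)] dx, which is 0 when n+n' is even and 2n/(n²−n'²) when n+n' is odd (it need not vanish on (0, π)). For the constant mode: ∫_0^π 1 dx = π, ∫_0^π cos(nx) dx = 0, ∫_0^π sin(nx) dx = (1−(−1)^n)/n.
  u² squared terms: (2)²·∫1 dx = 4·π = 4*π;  (1)²·∫sin(x)² dx = 1·π/2 = π/2.
  u² cross terms: 2·(2)·(1)·∫1·sin(x) dx = 4·(2) = 8.
  So ∫_0^π u² dx = 4*π + π/2 + 8 = 8 + 9*π/2.
  (u')² squared terms: (1)²·∫cos(x)² dx = 1·π/2 = π/2.
  So ∫_0^π (u')² dx = π/2.
||u||_{H^1}^2 = (8 + 9*π/2) + (π/2) = 8 + 5*π.


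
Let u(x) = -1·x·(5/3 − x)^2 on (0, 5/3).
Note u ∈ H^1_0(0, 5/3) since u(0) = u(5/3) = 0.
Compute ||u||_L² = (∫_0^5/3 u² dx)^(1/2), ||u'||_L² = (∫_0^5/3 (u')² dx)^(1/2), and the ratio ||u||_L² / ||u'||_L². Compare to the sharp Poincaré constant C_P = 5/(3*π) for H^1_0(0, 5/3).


||u||_L² / ||u'||_L² = 5*sqrt(14)/42 < C_P = 5/(3*π).

u(x) = -1·x·(5/3 − x)^2, so u'(x) = (5 - 9*x)*(3*x - 5)/9.
u(x) = -1·x·(5/3 − x)^2 vanishes at x = 0 and x = 5/3, so u ∈ H^1_0(0, 5/3). Differentiate via the product rule and integrate the resulting polynomials term by term.
  ∫_0^5/3 u² dx = ∫_0^5/3 (x^6 - 20*x^5/3 + 50*x^4/3 - 500*x^3/27 + 625*x^2/81) dx. Term by term:
    ∫_0^5/3 x^6 dx = 78125/15309;  ∫_0^5/3 -20*x^5/3 dx = -156250/6561;  ∫_0^5/3 50*x^4/3 dx = 31250/729;
    ∫_0^5/3 -500*x^3/27 dx = -78125/2187;  ∫_0^5/3 625*x^2/81 dx = 78125/6561.
  Sum: 78125/15309 − 156250/6561 + 31250/729 − 78125/2187 + 78125/6561 = 15625/45927.
  ∫_0^5/3 (u')² dx = ∫_0^5/3 (9*x^4 - 40*x^3 + 550*x^2/9 - 1000*x/27 + 625/81) dx. Term by term:
    ∫_0^5/3 9*x^4 dx = 625/27;  ∫_0^5/3 -40*x^3 dx = -6250/81;  ∫_0^5/3 550*x^2/9 dx = 68750/729;
    ∫_0^5/3 -1000*x/27 dx = -12500/243;  ∫_0^5/3 625/81 dx = 3125/243.
  Sum: 625/27 − 6250/81 + 68750/729 − 12500/243 + 3125/243 = 1250/729.
∫_0^5/3 u² dx = 15625/45927, so ||u||_L² = 125*sqrt(7)/567.
∫_0^5/3 (u')² dx = 1250/729, so ||u'||_L² = 25*sqrt(2)/27.
Ratio ||u||_L² / ||u'||_L² = 5*sqrt(14)/42.
Sharp Poincaré constant on H^1_0(0, 5/3) is C_P = L/π = 5/(3*π), achieved by sin(3*π/5·x).
A polynomial bump cannot attain the sharp Poincaré constant (only the first sine eigenfunction does), so the ratio is strictly less than C_P, consistent with ||u||_L² ≤ C_P ||u'||_L².


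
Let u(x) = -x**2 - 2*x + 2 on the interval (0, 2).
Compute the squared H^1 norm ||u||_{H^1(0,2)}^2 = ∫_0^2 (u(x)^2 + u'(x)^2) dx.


||u||_{H^1}^2 = 736/15

The H^1 norm (squared) on an interval (0, L) is
  ||u||_{H^1}^2 = ∫_0^L u(x)^2 dx + ∫_0^L u'(x)^2 dx.
Compute u'(x) = -2*x - 2.
Then u(x)^2 = x**4 + 4*x**3 - 8*x + 4 and u'(x)^2 = 4*x**2 + 8*x + 4.
Integrate each monomial from 0 to 2 using ∫_0^2 c·x^n dx = c·2^(n+1)/(n+1):
  ∫_0^2 u(x)^2 dx = ∫_0^2 (x^4 + 4*x^3 - 8*x + 4) dx. Term by term:
    ∫_0^2 x^4 dx = 32/5;  ∫_0^2 4*x^3 dx = 16;  ∫_0^2 -8*x dx = -16;
    ∫_0^2 4 dx = 8.
  Sum: 32/5 + 16 − 16 + 8 = 72/5.
  ∫_0^2 u'(x)^2 dx = ∫_0^2 (4*x^2 + 8*x + 4) dx. Term by term:
    ∫_0^2 4*x^2 dx = 32/3;  ∫_0^2 8*x dx = 16;  ∫_0^2 4 dx = 8.
  Sum: 32/3 + 16 + 8 = 104/3.
Adding: ||u||_{H^1}^2 = 72/5 + 104/3 = 736/15.


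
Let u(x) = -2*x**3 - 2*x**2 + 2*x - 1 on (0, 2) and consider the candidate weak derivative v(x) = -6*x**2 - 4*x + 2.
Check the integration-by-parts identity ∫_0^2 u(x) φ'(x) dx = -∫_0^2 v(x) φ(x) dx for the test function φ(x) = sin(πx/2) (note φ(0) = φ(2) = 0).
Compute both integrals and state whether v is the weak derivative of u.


LHS = -192/π^3 + 56/π, RHS = -192/π^3 + 56/π. Yes, v = u' weakly.

u(x) = -2*x**3 - 2*x**2 + 2*x - 1, classical derivative u'(x) = -6*x**2 - 4*x + 2.
φ(x) = sin(πx/2), so φ'(x) = π*cos(π*x/2)/2.
Note φ(0) = φ(2) = 0, so the boundary term u·φ vanishes.
LHS = ∫_0^2 u(x) φ'(x) dx = ∫_0^2 (-π*x^3*cos(π*x/2) - π*x^2*cos(π*x/2) + π*x*cos(π*x/2) - π*cos(π*x/2)/2) dx. Term by term:
  ∫_0^2 -π*cos(π*x/2)/2 dx = 0;  ∫_0^2 π*x*cos(π*x/2) dx = -8/π;  ∫_0^2 -π*x^2*cos(π*x/2) dx = 16/π;
  ∫_0^2 -π*x^3*cos(π*x/2) dx = -192/π^3 + 48/π.
Sum: 0 − 8/π + 16/π + -192/π^3 + 48/π = -192/π^3 + 56/π.
So LHS = -192/π^3 + 56/π.
∫_0^2 v(x) φ(x) dx = ∫_0^2 (-6*x^2*sin(π*x/2) - 4*x*sin(π*x/2) + 2*sin(π*x/2)) dx. Term by term:
  ∫_0^2 2*sin(π*x/2) dx = 8/π;  ∫_0^2 -6*x^2*sin(π*x/2) dx = -48/π + 192/π^3;  ∫_0^2 -4*x*sin(π*x/2) dx = -16/π.
Sum: 8/π + -48/π + 192/π^3 − 16/π = -56/π + 192/π^3.
So RHS = -∫_0^2 v(x) φ(x) dx = -192/π^3 + 56/π.
LHS = RHS, so the identity holds for this test φ.
Moreover u is smooth here and v(x) = u'(x) = -6*x**2 - 4*x + 2 pointwise, so the identity holds for every test function. Hence v is the weak derivative of u.


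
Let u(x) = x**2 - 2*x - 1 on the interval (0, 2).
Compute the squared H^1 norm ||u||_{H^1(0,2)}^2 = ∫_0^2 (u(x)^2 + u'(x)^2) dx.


||u||_{H^1}^2 = 42/5

The H^1 norm (squared) on an interval (0, L) is
  ||u||_{H^1}^2 = ∫_0^L u(x)^2 dx + ∫_0^L u'(x)^2 dx.
Compute u'(x) = 2*x - 2.
Then u(x)^2 = x**4 - 4*x**3 + 2*x**2 + 4*x + 1 and u'(x)^2 = 4*x**2 - 8*x + 4.
Integrate each monomial from 0 to 2 using ∫_0^2 c·x^n dx = c·2^(n+1)/(n+1):
  ∫_0^2 u(x)^2 dx = ∫_0^2 (x^4 - 4*x^3 + 2*x^2 + 4*x + 1) dx. Term by term:
    ∫_0^2 x^4 dx = 32/5;  ∫_0^2 -4*x^3 dx = -16;  ∫_0^2 2*x^2 dx = 16/3;
    ∫_0^2 4*x dx = 8;  ∫_0^2 1 dx = 2.
  Sum: 32/5 − 16 + 16/3 + 8 + 2 = 86/15.
  ∫_0^2 u'(x)^2 dx = ∫_0^2 (4*x^2 - 8*x + 4) dx. Term by term:
    ∫_0^2 4*x^2 dx = 32/3;  ∫_0^2 -8*x dx = -16;  ∫_0^2 4 dx = 8.
  Sum: 32/3 − 16 + 8 = 8/3.
Adding: ||u||_{H^1}^2 = 86/15 + 8/3 = 42/5.


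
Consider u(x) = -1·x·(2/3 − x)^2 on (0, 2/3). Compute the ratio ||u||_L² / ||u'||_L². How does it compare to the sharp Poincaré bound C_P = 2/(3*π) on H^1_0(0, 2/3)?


||u||_L² / ||u'||_L² = sqrt(14)/21 < C_P = 2/(3*π).

u(x) = -1·x·(2/3 − x)^2, so u'(x) = (2 - 9*x)*(3*x - 2)/9.
u(x) = -1·x·(2/3 − x)^2 vanishes at x = 0 and x = 2/3, so u ∈ H^1_0(0, 2/3). Differentiate via the product rule and integrate the resulting polynomials term by term.
  ∫_0^2/3 u² dx = ∫_0^2/3 (x^6 - 8*x^5/3 + 8*x^4/3 - 32*x^3/27 + 16*x^2/81) dx. Term by term:
    ∫_0^2/3 x^6 dx = 128/15309;  ∫_0^2/3 -8*x^5/3 dx = -256/6561;  ∫_0^2/3 8*x^4/3 dx = 256/3645;
    ∫_0^2/3 -32*x^3/27 dx = -128/2187;  ∫_0^2/3 16*x^2/81 dx = 128/6561.
  Sum: 128/15309 − 256/6561 + 256/3645 − 128/2187 + 128/6561 = 128/229635.
  ∫_0^2/3 (u')² dx = ∫_0^2/3 (9*x^4 - 16*x^3 + 88*x^2/9 - 64*x/27 + 16/81) dx. Term by term:
    ∫_0^2/3 9*x^4 dx = 32/135;  ∫_0^2/3 -16*x^3 dx = -64/81;  ∫_0^2/3 88*x^2/9 dx = 704/729;
    ∫_0^2/3 -64*x/27 dx = -128/243;  ∫_0^2/3 16/81 dx = 32/243.
  Sum: 32/135 − 64/81 + 704/729 − 128/243 + 32/243 = 64/3645.
∫_0^2/3 u² dx = 128/229635, so ||u||_L² = 8*sqrt(70)/2835.
∫_0^2/3 (u')² dx = 64/3645, so ||u'||_L² = 8*sqrt(5)/135.
Ratio ||u||_L² / ||u'||_L² = sqrt(14)/21.
Sharp Poincaré constant on H^1_0(0, 2/3) is C_P = L/π = 2/(3*π), achieved by sin(3*π/2·x).
A polynomial bump cannot attain the sharp Poincaré constant (only the first sine eigenfunction does), so the ratio is strictly less than C_P, consistent with ||u||_L² ≤ C_P ||u'||_L².


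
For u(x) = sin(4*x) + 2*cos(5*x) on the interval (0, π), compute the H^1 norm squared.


||u||_{H^1(0,π)}^2 = -832/9 + 121*π/2

u'(x) = -10*sin(5*x) + 4*cos(4*x).
Expand u² and (u')² and integrate term by term on (0, π), using: for integers n ≥ 1, ∫_0^π sin²(nx) dx = ∫_0^π cos²(nx) dx = π/2; for n ≠ n', ∫_0^π sin(nx)sin(n'x) dx = ∫_0^π cos(nx)cos(n'x) dx = 0; and by product-to-sum, ∫_0^π sin(nx)cos(n'x) dx = ½∫_0^π [sin((n+n')x) + sin((n−n')x)] dx, which is 0 when n+n' is even and 2n/(n²−n'²) when n+n' is odd (it need not vanish on (0, π)).
  u² squared terms: (2)²·∫cos(5x)² dx = 4·π/2 = 2*π;  (1)²·∫sin(4x)² dx = 1·π/2 = π/2.
  u² cross terms: 2·(2)·(1)·∫cos(5x)·sin(4x) dx = 4·(-8/9) = -32/9.
  So ∫_0^π u² dx = 2*π + π/2 − 32/9 = -32/9 + 5*π/2.
  (u')² squared terms: (-10)²·∫sin(5x)² dx = 100·π/2 = 50*π;  (4)²·∫cos(4x)² dx = 16·π/2 = 8*π.
  (u')² cross terms: 2·(-10)·(4)·∫sin(5x)·cos(4x) dx = -80·(10/9) = -800/9.
  So ∫_0^π (u')² dx = 50*π + 8*π − 800/9 = -800/9 + 58*π.
||u||_{H^1}^2 = (-32/9 + 5*π/2) + (-800/9 + 58*π) = -832/9 + 121*π/2.


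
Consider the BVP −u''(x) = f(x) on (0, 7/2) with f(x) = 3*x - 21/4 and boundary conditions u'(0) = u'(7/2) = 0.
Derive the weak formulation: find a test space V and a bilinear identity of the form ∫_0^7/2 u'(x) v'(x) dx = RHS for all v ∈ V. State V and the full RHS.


V = H^1(0, 7/2) (no boundary constraint on v; u is determined up to an additive constant); weak form: ∫_0^7/2 u'v' dx = ∫_0^7/2 (3*x - 21/4) v dx for all v ∈ V.

Multiply both sides by a test function v and integrate from 0 to 7/2:
  ∫_0^7/2 −u''(x) v(x) dx = ∫_0^7/2 f(x) v(x) dx.
Integrate the LHS by parts once:
  ∫_0^7/2 −u'' v dx = −[u'(x) v(x)]_0^7/2 + ∫_0^7/2 u'(x) v'(x) dx.
Thus ∫_0^7/2 u'(x) v'(x) dx = ∫_0^7/2 f(x) v(x) dx + [u'(x) v(x)]_0^7/2.
Choose V so that boundary terms are either known or forced to vanish.
u has homogeneous Neumann: u'(0) = u'(7/2) = 0. So [u' v]_0^7/2 = 0·v(7/2) − 0·v(0) = 0 for any v; take V = H^1(0, 7/2).
Weak formulation: find u (satisfying any essential BC) such that ∫_0^7/2 u'(x) v'(x) dx = ∫_0^7/2 f v dx for all v ∈ V (homogeneous Neumann, so boundary terms vanish).
Substituting f(x) = 3*x - 21/4, the right-hand side is ∫_0^7/2 (3*x - 21/4) v dx.
Compatibility check (pure Neumann): taking v ≡ 1 ∈ V gives 0 = ∫_0^7/2 f dx + (0) − (0), i.e. ∫_0^7/2 f dx must equal u'(0) − u'(7/2) = 0. Indeed ∫_0^7/2 (3*x - 21/4) dx = 0, so the data are compatible. The solution is then unique only up to an additive constant (fix it e.g. by requiring ∫_0^7/2 u dx = 0).


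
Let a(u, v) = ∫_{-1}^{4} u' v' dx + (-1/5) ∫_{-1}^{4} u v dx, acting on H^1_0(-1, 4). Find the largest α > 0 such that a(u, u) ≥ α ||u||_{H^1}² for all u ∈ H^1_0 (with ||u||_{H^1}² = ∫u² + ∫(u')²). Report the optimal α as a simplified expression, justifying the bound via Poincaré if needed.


α = (-5 + π^2)/(π^2 + 25)

Coercivity of a(·,·) on H^1_0(-1, 4) means a(u, u) ≥ α ||u||_{H^1}² for every u ∈ H^1_0.
The interval has length L = 5, and Poincaré/coercivity depend only on L. Here a(u, u) = ∫(u')² + (-1/5)·∫u².
Here c = -1/5 < 0 with |c| < (π/L)² = π^2/25, so coercivity still holds. The condition a(u,u) ≥ α||u||_{H^1}² reads (1−α)∫(u')² ≥ (α−c)∫u². Any admissible α is ≤ 1 (rapidly oscillating u have ∫u²/∫(u')² → 0), and α = 1 would force 0 ≥ (1−c)∫u², impossible since c < 1; so 1−α > 0. By the sharp Poincaré inequality on H^1_0 of an interval of length L, ∫(u')² ≥ (π/L)²∫u² with equality for the first sine mode sin(π(x−x₀)/L) (x₀ the left endpoint), so the inequality holds for all u iff (1−α)(π/L)² ≥ α − c, i.e. α ≤ ((π/L)² + c)/((π/L)² + 1) = (1 + c(L/π)²)/(1 + (L/π)²). (Direct route, valid since c ≤ 0: Poincaré gives c∫u² ≥ c(L/π)²∫(u')², so a(u,u) ≥ (1 + c(L/π)²)∫(u')², while ||u||_{H^1}² ≤ (1 + (L/π)²)∫(u')²; dividing yields the same α.) With (π/L)² = π^2/25 and c = -1/5, the largest admissible constant is α = ((π/L)² + c)/((π/L)² + 1).
Simplifying, α = (-5 + π^2)/(π^2 + 25).


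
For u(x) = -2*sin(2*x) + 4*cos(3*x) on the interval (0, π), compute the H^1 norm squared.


||u||_{H^1(0,π)}^2 = 128 + 90*π

u'(x) = -12*sin(3*x) - 4*cos(2*x).
Expand u² and (u')² and integrate term by term on (0, π), using: for integers n ≥ 1, ∫_0^π sin²(nx) dx = ∫_0^π cos²(nx) dx = π/2; for n ≠ n', ∫_0^π sin(nx)sin(n'x) dx = ∫_0^π cos(nx)cos(n'x) dx = 0; and by product-to-sum, ∫_0^π sin(nx)cos(n'x) dx = ½∫_0^π [sin((n+n')x) + sin((n−n')x)] dx, which is 0 when n+n' is even and 2n/(n²−n'²) when n+n' is odd (it need not vanish on (0, π)).
  u² squared terms: (-2)²·∫sin(2x)² dx = 4·π/2 = 2*π;  (4)²·∫cos(3x)² dx = 16·π/2 = 8*π.
  u² cross terms: 2·(-2)·(4)·∫sin(2x)·cos(3x) dx = -16·(-4/5) = 64/5.
  So ∫_0^π u² dx = 2*π + 8*π + 64/5 = 64/5 + 10*π.
  (u')² squared terms: (-12)²·∫sin(3x)² dx = 144·π/2 = 72*π;  (-4)²·∫cos(2x)² dx = 16·π/2 = 8*π.
  (u')² cross terms: 2·(-12)·(-4)·∫sin(3x)·cos(2x) dx = 96·(6/5) = 576/5.
  So ∫_0^π (u')² dx = 72*π + 8*π + 576/5 = 576/5 + 80*π.
||u||_{H^1}^2 = (64/5 + 10*π) + (576/5 + 80*π) = 128 + 90*π.


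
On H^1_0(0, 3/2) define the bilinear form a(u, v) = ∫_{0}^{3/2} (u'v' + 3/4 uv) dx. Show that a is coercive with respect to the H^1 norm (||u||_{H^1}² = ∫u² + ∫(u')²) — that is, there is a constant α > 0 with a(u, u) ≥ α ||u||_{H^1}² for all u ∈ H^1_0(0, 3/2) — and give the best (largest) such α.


α = (27 + 16*π^2)/(4*(9 + 4*π^2))

Coercivity of a(·,·) on H^1_0(0, 3/2) means a(u, u) ≥ α ||u||_{H^1}² for every u ∈ H^1_0.
The interval has length L = 3/2, and Poincaré/coercivity depend only on L. Here a(u, u) = ∫(u')² + (3/4)·∫u².
Here 0 < c = 3/4 < 1. The condition a(u,u) ≥ α||u||_{H^1}² reads (1−α)∫(u')² ≥ (α−c)∫u². Any admissible α is ≤ 1 (rapidly oscillating u have ∫u²/∫(u')² → 0), and α = 1 would force 0 ≥ (1−c)∫u², impossible since c < 1; so 1−α > 0. By the sharp Poincaré inequality on H^1_0 of an interval of length L, ∫(u')² ≥ (π/L)²∫u² with equality for the first sine mode sin(π(x−x₀)/L) (x₀ the left endpoint), so the inequality holds for all u iff (1−α)(π/L)² ≥ α − c, i.e. α ≤ ((π/L)² + c)/((π/L)² + 1) = (1 + c(L/π)²)/(1 + (L/π)²). With (π/L)² = 4*π^2/9 and c = 3/4, the largest admissible constant is α = ((π/L)² + c)/((π/L)² + 1).
Simplifying, α = (27 + 16*π^2)/(4*(9 + 4*π^2)).


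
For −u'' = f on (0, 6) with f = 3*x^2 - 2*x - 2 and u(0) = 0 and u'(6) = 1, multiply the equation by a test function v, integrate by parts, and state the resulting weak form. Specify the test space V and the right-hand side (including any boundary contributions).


V = {v ∈ H^1(0, 6) : v(0) = 0} (test functions vanish at x = 0 where u is specified); weak form: ∫_0^6 u'v' dx = ∫_0^6 (3*x^2 - 2*x - 2) v dx + v(6) for all v ∈ V.

Multiply both sides by a test function v and integrate from 0 to 6:
  ∫_0^6 −u''(x) v(x) dx = ∫_0^6 f(x) v(x) dx.
Integrate the LHS by parts once:
  ∫_0^6 −u'' v dx = −[u'(x) v(x)]_0^6 + ∫_0^6 u'(x) v'(x) dx.
Thus ∫_0^6 u'(x) v'(x) dx = ∫_0^6 f(x) v(x) dx + [u'(x) v(x)]_0^6.
Choose V so that boundary terms are either known or forced to vanish.
Mixed BC: u(0) = 0 (Dirichlet) and u'(6) = 1 (Neumann). Define V = {v ∈ H^1(0, 6) : v(0) = 0}. Then [u' v]_0^6 = u'(6)·v(6) − u'(0)·0 = v(6).
Weak formulation: find u (satisfying any essential BC) such that ∫_0^6 u'(x) v'(x) dx = ∫_0^6 f v dx + v(6) for all v ∈ V (Dirichlet at 0 absorbed into V; Neumann datum at x = 6 contributes the boundary term).
Substituting f(x) = 3*x^2 - 2*x - 2, the right-hand side is ∫_0^6 (3*x^2 - 2*x - 2) v dx + v(6).


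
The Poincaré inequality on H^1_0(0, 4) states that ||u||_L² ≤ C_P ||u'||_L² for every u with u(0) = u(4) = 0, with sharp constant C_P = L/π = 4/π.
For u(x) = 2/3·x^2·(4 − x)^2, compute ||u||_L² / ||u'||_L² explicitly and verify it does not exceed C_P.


||u||_L² / ||u'||_L² = 2*sqrt(3)/3 < C_P = 4/π.

u(x) = 2/3·x^2·(4 − x)^2, so u'(x) = 8*x*(x - 4)*(x - 2)/3.
u(x) = 2/3·x^2·(4 − x)^2 vanishes at x = 0 and x = 4, so u ∈ H^1_0(0, 4). Differentiate via the product rule and integrate the resulting polynomials term by term.
  ∫_0^4 u² dx = ∫_0^4 (4*x^8/9 - 64*x^7/9 + 128*x^6/3 - 1024*x^5/9 + 1024*x^4/9) dx. Term by term:
    ∫_0^4 4*x^8/9 dx = 1048576/81;  ∫_0^4 -64*x^7/9 dx = -524288/9;  ∫_0^4 128*x^6/3 dx = 2097152/21;
    ∫_0^4 -1024*x^5/9 dx = -2097152/27;  ∫_0^4 1024*x^4/9 dx = 1048576/45.
  Sum: 1048576/81 − 524288/9 + 2097152/21 − 2097152/27 + 1048576/45 = 524288/2835.
  ∫_0^4 (u')² dx = ∫_0^4 (64*x^6/9 - 256*x^5/3 + 3328*x^4/9 - 2048*x^3/3 + 4096*x^2/9) dx. Term by term:
    ∫_0^4 64*x^6/9 dx = 1048576/63;  ∫_0^4 -256*x^5/3 dx = -524288/9;  ∫_0^4 3328*x^4/9 dx = 3407872/45;
    ∫_0^4 -2048*x^3/3 dx = -131072/3;  ∫_0^4 4096*x^2/9 dx = 262144/27.
  Sum: 1048576/63 − 524288/9 + 3407872/45 − 131072/3 + 262144/27 = 131072/945.
∫_0^4 u² dx = 524288/2835, so ||u||_L² = 512*sqrt(70)/315.
∫_0^4 (u')² dx = 131072/945, so ||u'||_L² = 256*sqrt(210)/315.
Ratio ||u||_L² / ||u'||_L² = 2*sqrt(3)/3.
Sharp Poincaré constant on H^1_0(0, 4) is C_P = L/π = 4/π, achieved by sin(π/4·x).
A polynomial bump cannot attain the sharp Poincaré constant (only the first sine eigenfunction does), so the ratio is strictly less than C_P, consistent with ||u||_L² ≤ C_P ||u'||_L².


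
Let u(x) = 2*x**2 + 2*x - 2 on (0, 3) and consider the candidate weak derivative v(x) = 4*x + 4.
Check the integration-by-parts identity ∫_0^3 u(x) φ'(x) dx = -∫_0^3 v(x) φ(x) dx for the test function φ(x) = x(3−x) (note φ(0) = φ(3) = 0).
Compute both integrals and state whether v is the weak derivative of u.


LHS = -36, RHS = -45. No, v is not the weak derivative of u.

u(x) = 2*x**2 + 2*x - 2, classical derivative u'(x) = 4*x + 2.
φ(x) = x(3−x), so φ'(x) = 3 - 2*x.
Note φ(0) = φ(3) = 0, so the boundary term u·φ vanishes.
LHS = ∫_0^3 u(x) φ'(x) dx = ∫_0^3 (-4*x^3 + 2*x^2 + 10*x - 6) dx. Term by term:
  ∫_0^3 -4*x^3 dx = -81;  ∫_0^3 2*x^2 dx = 18;  ∫_0^3 10*x dx = 45;
  ∫_0^3 -6 dx = -18.
Sum: -81 + 18 + 45 − 18 = -36.
So LHS = -36.
∫_0^3 v(x) φ(x) dx = ∫_0^3 (-4*x^3 + 8*x^2 + 12*x) dx. Term by term:
  ∫_0^3 -4*x^3 dx = -81;  ∫_0^3 8*x^2 dx = 72;  ∫_0^3 12*x dx = 54.
Sum: -81 + 72 + 54 = 45.
So RHS = -∫_0^3 v(x) φ(x) dx = -45.
LHS − RHS = 9 ≠ 0, so the identity fails.
(For a valid weak derivative the identity must hold for EVERY test function, in particular this one. The failure shows v is NOT the weak derivative of u.)
Correct weak derivative would be u'(x) = 4*x + 2.


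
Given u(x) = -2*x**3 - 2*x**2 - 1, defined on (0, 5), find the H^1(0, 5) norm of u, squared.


||u||_{H^1}^2 = 2088230/21

The H^1 norm (squared) on an interval (0, L) is
  ||u||_{H^1}^2 = ∫_0^L u(x)^2 dx + ∫_0^L u'(x)^2 dx.
Compute u'(x) = -6*x**2 - 4*x.
Then u(x)^2 = 4*x**6 + 8*x**5 + 4*x**4 + 4*x**3 + 4*x**2 + 1 and u'(x)^2 = 36*x**4 + 48*x**3 + 16*x**2.
Integrate each monomial from 0 to 5 using ∫_0^5 c·x^n dx = c·5^(n+1)/(n+1):
  ∫_0^5 u(x)^2 dx = ∫_0^5 (4*x^6 + 8*x^5 + 4*x^4 + 4*x^3 + 4*x^2 + 1) dx. Term by term:
    ∫_0^5 4*x^6 dx = 312500/7;  ∫_0^5 8*x^5 dx = 62500/3;  ∫_0^5 4*x^4 dx = 2500;
    ∫_0^5 4*x^3 dx = 625;  ∫_0^5 4*x^2 dx = 500/3;  ∫_0^5 1 dx = 5.
  Sum: 312500/7 + 62500/3 + 2500 + 625 + 500/3 + 5 = 481410/7.
  ∫_0^5 u'(x)^2 dx = ∫_0^5 (36*x^4 + 48*x^3 + 16*x^2) dx. Term by term:
    ∫_0^5 36*x^4 dx = 22500;  ∫_0^5 48*x^3 dx = 7500;  ∫_0^5 16*x^2 dx = 2000/3.
  Sum: 22500 + 7500 + 2000/3 = 92000/3.
Adding: ||u||_{H^1}^2 = 481410/7 + 92000/3 = 2088230/21.


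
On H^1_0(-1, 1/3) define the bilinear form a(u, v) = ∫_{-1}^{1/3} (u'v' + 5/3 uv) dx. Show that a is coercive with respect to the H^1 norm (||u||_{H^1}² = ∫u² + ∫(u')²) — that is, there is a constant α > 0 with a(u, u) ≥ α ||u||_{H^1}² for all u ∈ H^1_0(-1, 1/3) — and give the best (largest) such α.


α = 1

Coercivity of a(·,·) on H^1_0(-1, 1/3) means a(u, u) ≥ α ||u||_{H^1}² for every u ∈ H^1_0.
The interval has length L = 4/3, and Poincaré/coercivity depend only on L. Here a(u, u) = ∫(u')² + (5/3)·∫u².
Here c = 5/3 ≥ 1, so a(u,u) = ∫(u')² + c∫u² ≥ ∫(u')² + ∫u² = ||u||_{H^1}², i.e. α = 1 works. No larger α is possible: a(u,u) ≥ α||u||_{H^1}² means (1−α)∫(u')² ≥ (α−c)∫u², and for the modes u_n = sin(nπ(x−x₀)/L) (x₀ the left endpoint) one has ∫u_n²/∫(u_n')² = (L/(nπ))² → 0, so a(u_n,u_n)/||u_n||_{H^1}² → 1. Hence the optimal constant is α = 1.
Therefore α = 1.


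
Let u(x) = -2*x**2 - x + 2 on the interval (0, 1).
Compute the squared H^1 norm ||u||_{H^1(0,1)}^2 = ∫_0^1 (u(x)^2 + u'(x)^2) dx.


||u||_{H^1}^2 = 59/5

The H^1 norm (squared) on an interval (0, L) is
  ||u||_{H^1}^2 = ∫_0^L u(x)^2 dx + ∫_0^L u'(x)^2 dx.
Compute u'(x) = -4*x - 1.
Then u(x)^2 = 4*x**4 + 4*x**3 - 7*x**2 - 4*x + 4 and u'(x)^2 = 16*x**2 + 8*x + 1.
Integrate each monomial from 0 to 1 using ∫_0^1 c·x^n dx = c·1^(n+1)/(n+1):
  ∫_0^1 u(x)^2 dx = ∫_0^1 (4*x^4 + 4*x^3 - 7*x^2 - 4*x + 4) dx. Term by term:
    ∫_0^1 4*x^4 dx = 4/5;  ∫_0^1 4*x^3 dx = 1;  ∫_0^1 -7*x^2 dx = -7/3;
    ∫_0^1 -4*x dx = -2;  ∫_0^1 4 dx = 4.
  Sum: 4/5 + 1 − 7/3 − 2 + 4 = 22/15.
  ∫_0^1 u'(x)^2 dx = ∫_0^1 (16*x^2 + 8*x + 1) dx. Term by term:
    ∫_0^1 16*x^2 dx = 16/3;  ∫_0^1 8*x dx = 4;  ∫_0^1 1 dx = 1.
  Sum: 16/3 + 4 + 1 = 31/3.
Adding: ||u||_{H^1}^2 = 22/15 + 31/3 = 59/5.


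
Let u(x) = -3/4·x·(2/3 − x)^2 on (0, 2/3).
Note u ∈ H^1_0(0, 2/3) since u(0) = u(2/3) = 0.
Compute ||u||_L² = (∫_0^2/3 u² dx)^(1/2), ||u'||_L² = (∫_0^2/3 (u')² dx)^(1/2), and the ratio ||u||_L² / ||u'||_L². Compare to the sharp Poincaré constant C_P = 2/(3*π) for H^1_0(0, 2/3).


||u||_L² / ||u'||_L² = sqrt(14)/21 < C_P = 2/(3*π).

u(x) = -3/4·x·(2/3 − x)^2, so u'(x) = (2 - 9*x)*(3*x - 2)/12.
u(x) = -3/4·x·(2/3 − x)^2 vanishes at x = 0 and x = 2/3, so u ∈ H^1_0(0, 2/3). Differentiate via the product rule and integrate the resulting polynomials term by term.
  ∫_0^2/3 u² dx = ∫_0^2/3 (9*x^6/16 - 3*x^5/2 + 3*x^4/2 - 2*x^3/3 + x^2/9) dx. Term by term:
    ∫_0^2/3 9*x^6/16 dx = 8/1701;  ∫_0^2/3 -3*x^5/2 dx = -16/729;  ∫_0^2/3 3*x^4/2 dx = 16/405;
    ∫_0^2/3 -2*x^3/3 dx = -8/243;  ∫_0^2/3 x^2/9 dx = 8/729.
  Sum: 8/1701 − 16/729 + 16/405 − 8/243 + 8/729 = 8/25515.
  ∫_0^2/3 (u')² dx = ∫_0^2/3 (81*x^4/16 - 9*x^3 + 11*x^2/2 - 4*x/3 + 1/9) dx. Term by term:
    ∫_0^2/3 81*x^4/16 dx = 2/15;  ∫_0^2/3 -9*x^3 dx = -4/9;  ∫_0^2/3 11*x^2/2 dx = 44/81;
    ∫_0^2/3 -4*x/3 dx = -8/27;  ∫_0^2/3 1/9 dx = 2/27.
  Sum: 2/15 − 4/9 + 44/81 − 8/27 + 2/27 = 4/405.
∫_0^2/3 u² dx = 8/25515, so ||u||_L² = 2*sqrt(70)/945.
∫_0^2/3 (u')² dx = 4/405, so ||u'||_L² = 2*sqrt(5)/45.
Ratio ||u||_L² / ||u'||_L² = sqrt(14)/21.
Sharp Poincaré constant on H^1_0(0, 2/3) is C_P = L/π = 2/(3*π), achieved by sin(3*π/2·x).
A polynomial bump cannot attain the sharp Poincaré constant (only the first sine eigenfunction does), so the ratio is strictly less than C_P, consistent with ||u||_L² ≤ C_P ||u'||_L².


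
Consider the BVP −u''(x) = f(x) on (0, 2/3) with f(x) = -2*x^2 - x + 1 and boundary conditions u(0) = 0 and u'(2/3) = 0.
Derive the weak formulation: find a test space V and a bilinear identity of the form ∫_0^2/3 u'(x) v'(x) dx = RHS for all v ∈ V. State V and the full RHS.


V = {v ∈ H^1(0, 2/3) : v(0) = 0} (test functions vanish at x = 0 where u is specified); weak form: ∫_0^2/3 u'v' dx = ∫_0^2/3 (-2*x^2 - x + 1) v dx for all v ∈ V.

Multiply both sides by a test function v and integrate from 0 to 2/3:
  ∫_0^2/3 −u''(x) v(x) dx = ∫_0^2/3 f(x) v(x) dx.
Integrate the LHS by parts once:
  ∫_0^2/3 −u'' v dx = −[u'(x) v(x)]_0^2/3 + ∫_0^2/3 u'(x) v'(x) dx.
Thus ∫_0^2/3 u'(x) v'(x) dx = ∫_0^2/3 f(x) v(x) dx + [u'(x) v(x)]_0^2/3.
Choose V so that boundary terms are either known or forced to vanish.
Mixed BC: u(0) = 0 (Dirichlet) and u'(2/3) = 0 (Neumann). Define V = {v ∈ H^1(0, 2/3) : v(0) = 0}. Then [u' v]_0^2/3 = u'(2/3)·v(2/3) − u'(0)·0 = 0.
Weak formulation: find u (satisfying any essential BC) such that ∫_0^2/3 u'(x) v'(x) dx = ∫_0^2/3 f v dx for all v ∈ V (Dirichlet at 0 absorbed into V; the Neumann datum at x = 2/3 is zero, so no boundary term remains).
Substituting f(x) = -2*x^2 - x + 1, the right-hand side is ∫_0^2/3 (-2*x^2 - x + 1) v dx.


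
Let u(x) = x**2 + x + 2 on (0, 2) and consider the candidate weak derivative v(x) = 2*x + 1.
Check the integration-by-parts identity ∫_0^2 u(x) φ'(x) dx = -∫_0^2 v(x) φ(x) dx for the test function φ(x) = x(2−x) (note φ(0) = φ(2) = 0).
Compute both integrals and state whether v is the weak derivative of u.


LHS = -4, RHS = -4. Yes, v = u' weakly.

u(x) = x**2 + x + 2, classical derivative u'(x) = 2*x + 1.
φ(x) = x(2−x), so φ'(x) = 2 - 2*x.
Note φ(0) = φ(2) = 0, so the boundary term u·φ vanishes.
LHS = ∫_0^2 u(x) φ'(x) dx = ∫_0^2 (-2*x^3 - 2*x + 4) dx. Term by term:
  ∫_0^2 -2*x^3 dx = -8;  ∫_0^2 -2*x dx = -4;  ∫_0^2 4 dx = 8.
Sum: -8 − 4 + 8 = -4.
So LHS = -4.
∫_0^2 v(x) φ(x) dx = ∫_0^2 (-2*x^3 + 3*x^2 + 2*x) dx. Term by term:
  ∫_0^2 -2*x^3 dx = -8;  ∫_0^2 3*x^2 dx = 8;  ∫_0^2 2*x dx = 4.
Sum: -8 + 8 + 4 = 4.
So RHS = -∫_0^2 v(x) φ(x) dx = -4.
LHS = RHS, so the identity holds for this test φ.
Moreover u is smooth here and v(x) = u'(x) = 2*x + 1 pointwise, so the identity holds for every test function. Hence v is the weak derivative of u.


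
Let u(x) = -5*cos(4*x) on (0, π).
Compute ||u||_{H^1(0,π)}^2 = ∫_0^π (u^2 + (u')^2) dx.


||u||_{H^1(0,π)}^2 = 425*π/2

u'(x) = 20*sin(4*x).
Expand u² and (u')² and integrate term by term on (0, π), using: for integers n ≥ 1, ∫_0^π sin²(nx) dx = ∫_0^π cos²(nx) dx = π/2; for n ≠ n', ∫_0^π sin(nx)sin(n'x) dx = ∫_0^π cos(nx)cos(n'x) dx = 0; and by product-to-sum, ∫_0^π sin(nx)cos(n'x) dx = ½∫_0^π [sin((n+n')x) + sin((n−n')x)] dx, which is 0 when n+n' is even and 2n/(n²−n'²) when n+n' is odd (it need not vanish on (0, π)).
  u² squared terms: (-5)²·∫cos(4x)² dx = 25·π/2 = 25*π/2.
  So ∫_0^π u² dx = 25*π/2.
  (u')² squared terms: (20)²·∫sin(4x)² dx = 400·π/2 = 200*π.
  So ∫_0^π (u')² dx = 200*π.
||u||_{H^1}^2 = (25*π/2) + (200*π) = 425*π/2.


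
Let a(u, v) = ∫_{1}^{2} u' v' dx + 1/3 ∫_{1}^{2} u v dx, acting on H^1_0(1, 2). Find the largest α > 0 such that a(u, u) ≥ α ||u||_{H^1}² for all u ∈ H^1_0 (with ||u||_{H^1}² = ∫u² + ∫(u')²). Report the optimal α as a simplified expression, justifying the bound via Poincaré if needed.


α = (1/3 + π^2)/(1 + π^2)

Coercivity of a(·,·) on H^1_0(1, 2) means a(u, u) ≥ α ||u||_{H^1}² for every u ∈ H^1_0.
The interval has length L = 1, and Poincaré/coercivity depend only on L. Here a(u, u) = ∫(u')² + (1/3)·∫u².
Here 0 < c = 1/3 < 1. The condition a(u,u) ≥ α||u||_{H^1}² reads (1−α)∫(u')² ≥ (α−c)∫u². Any admissible α is ≤ 1 (rapidly oscillating u have ∫u²/∫(u')² → 0), and α = 1 would force 0 ≥ (1−c)∫u², impossible since c < 1; so 1−α > 0. By the sharp Poincaré inequality on H^1_0 of an interval of length L, ∫(u')² ≥ (π/L)²∫u² with equality for the first sine mode sin(π(x−x₀)/L) (x₀ the left endpoint), so the inequality holds for all u iff (1−α)(π/L)² ≥ α − c, i.e. α ≤ ((π/L)² + c)/((π/L)² + 1) = (1 + c(L/π)²)/(1 + (L/π)²). With (π/L)² = π^2 and c = 1/3, the largest admissible constant is α = ((π/L)² + c)/((π/L)² + 1).
Simplifying, α = (1/3 + π^2)/(1 + π^2).


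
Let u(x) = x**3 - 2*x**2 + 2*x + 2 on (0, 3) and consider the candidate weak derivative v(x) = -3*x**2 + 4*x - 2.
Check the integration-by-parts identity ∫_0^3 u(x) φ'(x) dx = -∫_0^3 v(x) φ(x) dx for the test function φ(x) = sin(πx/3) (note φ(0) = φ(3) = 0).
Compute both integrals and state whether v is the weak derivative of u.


LHS = -57/π + 324/π^3, RHS = -324/π^3 + 57/π. No, v is not the weak derivative of u.

u(x) = x**3 - 2*x**2 + 2*x + 2, classical derivative u'(x) = 3*x**2 - 4*x + 2.
φ(x) = sin(πx/3), so φ'(x) = π*cos(π*x/3)/3.
Note φ(0) = φ(3) = 0, so the boundary term u·φ vanishes.
LHS = ∫_0^3 u(x) φ'(x) dx = ∫_0^3 (π*x^3*cos(π*x/3)/3 - 2*π*x^2*cos(π*x/3)/3 + 2*π*x*cos(π*x/3)/3 + 2*π*cos(π*x/3)/3) dx. Term by term:
  ∫_0^3 2*π*cos(π*x/3)/3 dx = 0;  ∫_0^3 -2*π*x^2*cos(π*x/3)/3 dx = 36/π;  ∫_0^3 π*x^3*cos(π*x/3)/3 dx = -81/π + 324/π^3;
  ∫_0^3 2*π*x*cos(π*x/3)/3 dx = -12/π.
Sum: 0 + 36/π + -81/π + 324/π^3 − 12/π = -57/π + 324/π^3.
So LHS = -57/π + 324/π^3.
∫_0^3 v(x) φ(x) dx = ∫_0^3 (-3*x^2*sin(π*x/3) + 4*x*sin(π*x/3) - 2*sin(π*x/3)) dx. Term by term:
  ∫_0^3 -2*sin(π*x/3) dx = -12/π;  ∫_0^3 -3*x^2*sin(π*x/3) dx = -81/π + 324/π^3;  ∫_0^3 4*x*sin(π*x/3) dx = 36/π.
Sum: -12/π + -81/π + 324/π^3 + 36/π = -57/π + 324/π^3.
So RHS = -∫_0^3 v(x) φ(x) dx = -324/π^3 + 57/π.
LHS − RHS = -114/π + 648/π^3 ≠ 0, so the identity fails.
(For a valid weak derivative the identity must hold for EVERY test function, in particular this one. The failure shows v is NOT the weak derivative of u.)
Correct weak derivative would be u'(x) = 3*x**2 - 4*x + 2.


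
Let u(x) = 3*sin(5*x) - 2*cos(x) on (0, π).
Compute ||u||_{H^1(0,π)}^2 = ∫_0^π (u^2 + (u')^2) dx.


||u||_{H^1(0,π)}^2 = 121*π

u'(x) = 2*sin(x) + 15*cos(5*x).
Expand u² and (u')² and integrate term by term on (0, π), using: for integers n ≥ 1, ∫_0^π sin²(nx) dx = ∫_0^π cos²(nx) dx = π/2; for n ≠ n', ∫_0^π sin(nx)sin(n'x) dx = ∫_0^π cos(nx)cos(n'x) dx = 0; and by product-to-sum, ∫_0^π sin(nx)cos(n'x) dx = ½∫_0^π [sin((n+n')x) + sin((n−n')x)] dx, which is 0 when n+n' is even and 2n/(n²−n'²) when n+n' is odd (it need not vanish on (0, π)).
  u² squared terms: (-2)²·∫cos(x)² dx = 4·π/2 = 2*π;  (3)²·∫sin(5x)² dx = 9·π/2 = 9*π/2.
  u² cross terms: 2·(-2)·(3)·∫cos(x)·sin(5x) dx = -12·(0) = 0.
  So ∫_0^π u² dx = 2*π + 9*π/2 + 0 = 13*π/2.
  (u')² squared terms: (2)²·∫sin(x)² dx = 4·π/2 = 2*π;  (15)²·∫cos(5x)² dx = 225·π/2 = 225*π/2.
  (u')² cross terms: 2·(2)·(15)·∫sin(x)·cos(5x) dx = 60·(0) = 0.
  So ∫_0^π (u')² dx = 2*π + 225*π/2 + 0 = 229*π/2.
||u||_{H^1}^2 = (13*π/2) + (229*π/2) = 121*π.


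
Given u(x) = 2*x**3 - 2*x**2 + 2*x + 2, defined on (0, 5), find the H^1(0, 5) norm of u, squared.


||u||_{H^1}^2 = 1002740/21

The H^1 norm (squared) on an interval (0, L) is
  ||u||_{H^1}^2 = ∫_0^L u(x)^2 dx + ∫_0^L u'(x)^2 dx.
Compute u'(x) = 6*x**2 - 4*x + 2.
Then u(x)^2 = 4*x**6 - 8*x**5 + 12*x**4 - 4*x**2 + 8*x + 4 and u'(x)^2 = 36*x**4 - 48*x**3 + 40*x**2 - 16*x + 4.
Integrate each monomial from 0 to 5 using ∫_0^5 c·x^n dx = c·5^(n+1)/(n+1):
  ∫_0^5 u(x)^2 dx = ∫_0^5 (4*x^6 - 8*x^5 + 12*x^4 - 4*x^2 + 8*x + 4) dx. Term by term:
    ∫_0^5 4*x^6 dx = 312500/7;  ∫_0^5 -8*x^5 dx = -62500/3;  ∫_0^5 12*x^4 dx = 7500;
    ∫_0^5 -4*x^2 dx = -500/3;  ∫_0^5 8*x dx = 100;  ∫_0^5 4 dx = 20.
  Sum: 312500/7 − 62500/3 + 7500 − 500/3 + 100 + 20 = 218840/7.
  ∫_0^5 u'(x)^2 dx = ∫_0^5 (36*x^4 - 48*x^3 + 40*x^2 - 16*x + 4) dx. Term by term:
    ∫_0^5 36*x^4 dx = 22500;  ∫_0^5 -48*x^3 dx = -7500;  ∫_0^5 40*x^2 dx = 5000/3;
    ∫_0^5 -16*x dx = -200;  ∫_0^5 4 dx = 20.
  Sum: 22500 − 7500 + 5000/3 − 200 + 20 = 49460/3.
Adding: ||u||_{H^1}^2 = 218840/7 + 49460/3 = 1002740/21.


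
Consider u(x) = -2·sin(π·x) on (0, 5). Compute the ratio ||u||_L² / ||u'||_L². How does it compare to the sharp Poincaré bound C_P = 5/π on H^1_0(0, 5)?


||u||_L² / ||u'||_L² = 1/π < C_P = 5/π.

u(x) = -2·sin(π·x), so u'(x) = -2*π*cos(π*x).
Writing u(x) = A·sin(kπx/L) with A = -2 and k = 5, use ∫_0^L sin²(kπx/L) dx = L/2 and ∫_0^L cos²(kπx/L) dx = L/2.
u² = 4·sin²(π·x) and (u')² = 4*π^2·cos²(π·x), and each of sin², cos² integrates to L/2 = 5/2 over (0, 5).
∫_0^5 u² dx = 10, so ||u||_L² = sqrt(10).
∫_0^5 (u')² dx = 10*π^2, so ||u'||_L² = sqrt(10)*π.
Ratio ||u||_L² / ||u'||_L² = 1/π.
Sharp Poincaré constant on H^1_0(0, 5) is C_P = L/π = 5/π, achieved by sin(π/5·x).
This is the k = 5 harmonic; the ratio L/(kπ) is strictly less than C_P = L/π, consistent with the sharp inequality ||u||_L² ≤ C_P ||u'||_L².


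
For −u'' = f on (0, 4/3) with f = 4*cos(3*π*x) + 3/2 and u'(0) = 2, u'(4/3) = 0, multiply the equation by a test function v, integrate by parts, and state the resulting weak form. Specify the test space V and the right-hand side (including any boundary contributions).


V = H^1(0, 4/3) (v unrestricted at boundary; u is determined up to an additive constant); weak form: ∫_0^4/3 u'v' dx = ∫_0^4/3 (4*cos(3*π*x) + 3/2) v dx − 2·v(0) for all v ∈ V.

Multiply both sides by a test function v and integrate from 0 to 4/3:
  ∫_0^4/3 −u''(x) v(x) dx = ∫_0^4/3 f(x) v(x) dx.
Integrate the LHS by parts once:
  ∫_0^4/3 −u'' v dx = −[u'(x) v(x)]_0^4/3 + ∫_0^4/3 u'(x) v'(x) dx.
Thus ∫_0^4/3 u'(x) v'(x) dx = ∫_0^4/3 f(x) v(x) dx + [u'(x) v(x)]_0^4/3.
Choose V so that boundary terms are either known or forced to vanish.
u has inhomogeneous Neumann u'(0) = 2, u'(4/3) = 0. [u' v]_0^4/3 = (0)·v(4/3) − (2)·v(0) = − 2·v(0). Take V = H^1(0, 4/3); boundary term becomes part of RHS.
Weak formulation: find u (satisfying any essential BC) such that ∫_0^4/3 u'(x) v'(x) dx = ∫_0^4/3 f v dx − 2·v(0) for all v ∈ V (Neumann data are natural BCs: they enter the RHS as boundary terms).
Substituting f(x) = 4*cos(3*π*x) + 3/2, the right-hand side is ∫_0^4/3 (4*cos(3*π*x) + 3/2) v dx − 2·v(0).
Compatibility check (pure Neumann): taking v ≡ 1 ∈ V gives 0 = ∫_0^4/3 f dx + (0) − (2), i.e. ∫_0^4/3 f dx must equal u'(0) − u'(4/3) = 2. Indeed ∫_0^4/3 (4*cos(3*π*x) + 3/2) dx = 2, so the data are compatible. The solution is then unique only up to an additive constant (fix it e.g. by requiring ∫_0^4/3 u dx = 0).


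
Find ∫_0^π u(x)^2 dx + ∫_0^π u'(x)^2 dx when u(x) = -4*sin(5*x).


||u||_{H^1(0,π)}^2 = 208*π

u'(x) = -20*cos(5*x).
Expand u² and (u')² and integrate term by term on (0, π), using: for integers n ≥ 1, ∫_0^π sin²(nx) dx = ∫_0^π cos²(nx) dx = π/2; for n ≠ n', ∫_0^π sin(nx)sin(n'x) dx = ∫_0^π cos(nx)cos(n'x) dx = 0; and by product-to-sum, ∫_0^π sin(nx)cos(n'x) dx = ½∫_0^π [sin((n+n')x) + sin((n−n')x)] dx, which is 0 when n+n' is even and 2n/(n²−n'²) when n+n' is odd (it need not vanish on (0, π)).
  u² squared terms: (-4)²·∫sin(5x)² dx = 16·π/2 = 8*π.
  So ∫_0^π u² dx = 8*π.
  (u')² squared terms: (-20)²·∫cos(5x)² dx = 400·π/2 = 200*π.
  So ∫_0^π (u')² dx = 200*π.
||u||_{H^1}^2 = (8*π) + (200*π) = 208*π.


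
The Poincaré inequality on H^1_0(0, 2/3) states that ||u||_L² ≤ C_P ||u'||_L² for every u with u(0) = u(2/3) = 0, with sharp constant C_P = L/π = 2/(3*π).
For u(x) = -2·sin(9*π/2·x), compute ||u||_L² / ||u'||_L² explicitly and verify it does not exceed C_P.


||u||_L² / ||u'||_L² = 2/(9*π) < C_P = 2/(3*π).

u(x) = -2·sin(9*π/2·x), so u'(x) = -9*π*cos(9*π*x/2).
Writing u(x) = A·sin(kπx/L) with A = -2 and k = 3, use ∫_0^L sin²(kπx/L) dx = L/2 and ∫_0^L cos²(kπx/L) dx = L/2.
u² = 4·sin²(9*π/2·x) and (u')² = 81*π^2·cos²(9*π/2·x), and each of sin², cos² integrates to L/2 = 1/3 over (0, 2/3).
∫_0^2/3 u² dx = 4/3, so ||u||_L² = 2*sqrt(3)/3.
∫_0^2/3 (u')² dx = 27*π^2, so ||u'||_L² = 3*sqrt(3)*π.
Ratio ||u||_L² / ||u'||_L² = 2/(9*π).
Sharp Poincaré constant on H^1_0(0, 2/3) is C_P = L/π = 2/(3*π), achieved by sin(3*π/2·x).
This is the k = 3 harmonic; the ratio L/(kπ) is strictly less than C_P = L/π, consistent with the sharp inequality ||u||_L² ≤ C_P ||u'||_L².


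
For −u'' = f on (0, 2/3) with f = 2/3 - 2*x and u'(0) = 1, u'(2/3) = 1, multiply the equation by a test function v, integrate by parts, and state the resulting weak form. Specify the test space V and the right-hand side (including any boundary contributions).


V = H^1(0, 2/3) (v unrestricted at boundary; u is determined up to an additive constant); weak form: ∫_0^2/3 u'v' dx = ∫_0^2/3 (2/3 - 2*x) v dx + v(2/3) − v(0) for all v ∈ V.

Multiply both sides by a test function v and integrate from 0 to 2/3:
  ∫_0^2/3 −u''(x) v(x) dx = ∫_0^2/3 f(x) v(x) dx.
Integrate the LHS by parts once:
  ∫_0^2/3 −u'' v dx = −[u'(x) v(x)]_0^2/3 + ∫_0^2/3 u'(x) v'(x) dx.
Thus ∫_0^2/3 u'(x) v'(x) dx = ∫_0^2/3 f(x) v(x) dx + [u'(x) v(x)]_0^2/3.
Choose V so that boundary terms are either known or forced to vanish.
u has inhomogeneous Neumann u'(0) = 1, u'(2/3) = 1. [u' v]_0^2/3 = (1)·v(2/3) − (1)·v(0) = v(2/3) − v(0). Take V = H^1(0, 2/3); boundary term becomes part of RHS.
Weak formulation: find u (satisfying any essential BC) such that ∫_0^2/3 u'(x) v'(x) dx = ∫_0^2/3 f v dx + v(2/3) − v(0) for all v ∈ V (Neumann data are natural BCs: they enter the RHS as boundary terms).
Substituting f(x) = 2/3 - 2*x, the right-hand side is ∫_0^2/3 (2/3 - 2*x) v dx + v(2/3) − v(0).
Compatibility check (pure Neumann): taking v ≡ 1 ∈ V gives 0 = ∫_0^2/3 f dx + (1) − (1), i.e. ∫_0^2/3 f dx must equal u'(0) − u'(2/3) = 0. Indeed ∫_0^2/3 (2/3 - 2*x) dx = 0, so the data are compatible. The solution is then unique only up to an additive constant (fix it e.g. by requiring ∫_0^2/3 u dx = 0).


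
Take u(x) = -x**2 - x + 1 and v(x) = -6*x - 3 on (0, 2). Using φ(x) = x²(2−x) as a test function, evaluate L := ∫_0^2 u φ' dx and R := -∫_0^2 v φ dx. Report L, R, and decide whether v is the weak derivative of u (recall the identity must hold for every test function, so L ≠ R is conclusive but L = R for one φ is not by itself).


LHS = 68/15, RHS = 68/5. No, v is not the weak derivative of u.

u(x) = -x**2 - x + 1, classical derivative u'(x) = -2*x - 1.
φ(x) = x²(2−x), so φ'(x) = x*(4 - 3*x).
Note φ(0) = φ(2) = 0, so the boundary term u·φ vanishes.
LHS = ∫_0^2 u(x) φ'(x) dx = ∫_0^2 (3*x^4 - x^3 - 7*x^2 + 4*x) dx. Term by term:
  ∫_0^2 3*x^4 dx = 96/5;  ∫_0^2 -x^3 dx = -4;  ∫_0^2 -7*x^2 dx = -56/3;
  ∫_0^2 4*x dx = 8.
Sum: 96/5 − 4 − 56/3 + 8 = 68/15.
So LHS = 68/15.
∫_0^2 v(x) φ(x) dx = ∫_0^2 (6*x^4 - 9*x^3 - 6*x^2) dx. Term by term:
  ∫_0^2 6*x^4 dx = 192/5;  ∫_0^2 -9*x^3 dx = -36;  ∫_0^2 -6*x^2 dx = -16.
Sum: 192/5 − 36 − 16 = -68/5.
So RHS = -∫_0^2 v(x) φ(x) dx = 68/5.
LHS − RHS = -136/15 ≠ 0, so the identity fails.
(For a valid weak derivative the identity must hold for EVERY test function, in particular this one. The failure shows v is NOT the weak derivative of u.)
Correct weak derivative would be u'(x) = -2*x - 1.
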